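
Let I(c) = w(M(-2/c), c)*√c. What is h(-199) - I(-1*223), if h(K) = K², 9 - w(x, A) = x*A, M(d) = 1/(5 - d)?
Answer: 39601 - 59746*I*√223/1113 ≈ 39601.0 - 801.62*I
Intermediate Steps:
w(x, A) = 9 - A*x (w(x, A) = 9 - x*A = 9 - A*x)
I(c) = √c*(9 + c/(-5 - 2/c)) (I(c) = (9 - c*(-1/(-5 - 2/c)))*√c = (9 + c/(-5 - 2/c))*√c = √c*(9 + c/(-5 - 2/c)))
h(-199) - I(-1*223) = (-199)² - √(-1*223)*(18 - (-1*223)² + 45*(-1*223))/(2 + 5*(-1*223)) = 39601 - √(-223)*(18 - 1*(-223)² + 45*(-223))/(2 + 5*(-223)) = 39601 - I*√223*(18 - 1*49729 - 10035)/(2 - 1115) = 39601 - I*√223*(18 - 49729 - 10035)/(-1113) = 39601 - I*√223*(-1)*(-59746)/1113 = 39601 - 59746*I*√223/1113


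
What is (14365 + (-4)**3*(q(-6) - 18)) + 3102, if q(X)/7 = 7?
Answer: 15483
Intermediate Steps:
q(X) = 49 (q(X) = 7*7 = 49)
(14365 + (-4)**3*(q(-6) - 18)) + 3102 = (14365 + (-4)**3*(49 - 18)) + 3102 = (14365 - 64*31) + 3102 = (14365 - 1984) + 3102 = 12381 + 3102 = 15483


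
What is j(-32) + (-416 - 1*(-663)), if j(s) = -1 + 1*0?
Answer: 246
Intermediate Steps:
j(s) = -1 (j(s) = -1 + 0 = -1)
j(-32) + (-416 - 1*(-663)) = -1 + (-416 - 1*(-663)) = -1 + (-416 + 663) = -1 + 247 = 246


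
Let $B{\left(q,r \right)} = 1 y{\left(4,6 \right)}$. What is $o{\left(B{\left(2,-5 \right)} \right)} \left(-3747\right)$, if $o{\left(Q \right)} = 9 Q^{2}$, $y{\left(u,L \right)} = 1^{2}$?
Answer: $-33723$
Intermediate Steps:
$y{\left(u,L \right)} = 1$
$B{\left(q,r \right)} = 1$ ($B{\left(q,r \right)} = 1 \cdot 1 = 1$)
$o{\left(B{\left(2,-5 \right)} \right)} \left(-3747\right) = 9 \cdot 1^{2} \left(-3747\right) = 9 \cdot 1 \left(-3747\right) = 9 \left(-3747\right) = -33723$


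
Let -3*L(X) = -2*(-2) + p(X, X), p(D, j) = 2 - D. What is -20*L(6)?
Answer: 0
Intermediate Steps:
L(X) = -2 + X/3 (L(X) = -(-2*(-2) + (2 - X))/3 = -(4 + (2 - X))/3 = -(6 - X)/3 = -2 + X/3)
-20*L(6) = -20*(-2 + (⅓)*6) = -20*(-2 + 2) = -20*0 = 0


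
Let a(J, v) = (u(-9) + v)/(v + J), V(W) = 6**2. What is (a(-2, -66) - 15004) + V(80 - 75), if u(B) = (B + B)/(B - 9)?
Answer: -1017759/68 ≈ -14967.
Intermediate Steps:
u(B) = 2*B/(-9 + B) (u(B) = (2*B)/(-9 + B) = 2*B/(-9 + B))
V(W) = 36
a(J, v) = (1 + v)/(J + v) (a(J, v) = (2*(-9)/(-9 - 9) + v)/(v + J) = (2*(-9)/(-18) + v)/(J + v) = (2*(-9)*(-1/18) + v)/(J + v) = (1 + v)/(J + v))
(a(-2, -66) - 15004) + V(80 - 75) = ((1 - 66)/(-2 - 66) - 15004) + 36 = (-65/(-68) - 15004) + 36 = (-1/68*(-65) - 15004) + 36 = (65/68 - 15004) + 36 = -1020207/68 + 36 = -1017759/68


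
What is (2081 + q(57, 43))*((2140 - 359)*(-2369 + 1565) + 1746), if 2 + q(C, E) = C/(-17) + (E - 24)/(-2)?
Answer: -50234287161/17 ≈ -2.9550e+9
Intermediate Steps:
q(C, E) = 10 - E/2 - C/17 (q(C, E) = -2 + (C/(-17) + (E - 24)/(-2)) = -2 + (C*(-1/17) + (-24 + E)*(-½)) = -2 + (-C/17 + (12 - E/2)) = -2 + (12 - E/2 - C/17) = 10 - E/2 - C/17)
(2081 + q(57, 43))*((2140 - 359)*(-2369 + 1565) + 1746) = (2081 + (10 - ½*43 - 1/17*57))*((2140 - 359)*(-2369 + 1565) + 1746) = (2081 + (10 - 43/2 - 57/17))*(1781*(-804) + 1746) = (2081 - 505/34)*(-1431924 + 1746) = (70249/34)*(-1430178) = -50234287161/17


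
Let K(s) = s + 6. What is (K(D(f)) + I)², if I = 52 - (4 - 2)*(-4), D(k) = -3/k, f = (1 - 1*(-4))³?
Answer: 68013009/15625 ≈ 4352.8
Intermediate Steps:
f = 125 (f = (1 + 4)³ = 5³ = 125)
K(s) = 6 + s
I = 60 (I = 52 - 2*(-4) = 52 - 1*(-8) = 52 + 8 = 60)
(K(D(f)) + I)² = ((6 - 3/125) + 60)² = (747/125 + 60)² = (8247/125)² = 68013009/15625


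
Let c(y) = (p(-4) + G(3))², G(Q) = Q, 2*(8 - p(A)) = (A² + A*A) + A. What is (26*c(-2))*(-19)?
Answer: -4446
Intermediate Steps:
p(A) = 8 - A² - A/2 (p(A) = 8 - ((A² + A*A) + A)/2 = 8 - ((A² + A²) + A)/2 = 8 - (2*A² + A)/2 = 8 - (A + 2*A²)/2 = 8 + (-A² - A/2) = 8 - A² - A/2)
c(y) = 9 (c(y) = ((8 - 1*(-4)² - ½*(-4)) + 3)² = ((8 - 1*16 + 2) + 3)² = ((8 - 16 + 2) + 3)² = (-6 + 3)² = (-3)² = 9)
(26*c(-2))*(-19) = (26*9)*(-19) = 234*(-19) = -4446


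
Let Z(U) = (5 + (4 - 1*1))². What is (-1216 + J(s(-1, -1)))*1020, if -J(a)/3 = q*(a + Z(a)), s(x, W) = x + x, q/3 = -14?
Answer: 6727920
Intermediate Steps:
q = -42 (q = 3*(-14) = -42)
s(x, W) = 2*x
Z(U) = 64 (Z(U) = (5 + (4 - 1))² = (5 + 3)² = 8² = 64)
J(a) = 8064 + 126*a (J(a) = -(-126)*(a + 64) = -(-126)*(64 + a) = -3*(-2688 - 42*a) = 8064 + 126*a)
(-1216 + J(s(-1, -1)))*1020 = (-1216 + (8064 + 126*(2*(-1))))*1020 = (-1216 + (8064 + 126*(-2)))*1020 = (-1216 + (8064 - 252))*1020 = (-1216 + 7812)*1020 = 6596*1020 = 6727920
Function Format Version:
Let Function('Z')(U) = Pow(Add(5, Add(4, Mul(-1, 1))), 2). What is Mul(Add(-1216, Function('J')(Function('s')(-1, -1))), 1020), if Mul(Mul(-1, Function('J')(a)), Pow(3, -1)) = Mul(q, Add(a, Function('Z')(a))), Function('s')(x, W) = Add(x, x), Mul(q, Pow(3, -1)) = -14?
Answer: 6727920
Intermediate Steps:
q = -42 (q = Mul(3, -14) = -42)
Function('s')(x, W) = Mul(2, x)
Function('Z')(U) = 64 (Function('Z')(U) = Pow(Add(5, Add(4, -1)), 2) = Pow(Add(5, 3), 2) = Pow(8, 2) = 64)
Function('J')(a) = Add(8064, Mul(126, a)) (Function('J')(a) = Mul(-3, Mul(-42, Add(a, 64))) = Mul(-3, Mul(-42, Add(64, a))) = Mul(-3, Add(-2688, Mul(-42, a))) = Add(8064, Mul(126, a)))
Mul(Add(-1216, Function('J')(Function('s')(-1, -1))), 1020) = Mul(Add(-1216, Add(8064, Mul(126, Mul(2, -1)))), 1020) = Mul(Add(-1216, Add(8064, Mul(126, -2))), 1020) = Mul(Add(-1216, Add(8064, -252)), 1020) = Mul(Add(-1216, 7812), 1020) = Mul(6596, 1020) = 6727920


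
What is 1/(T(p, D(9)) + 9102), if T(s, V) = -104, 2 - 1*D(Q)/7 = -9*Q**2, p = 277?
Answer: 1/8998 ≈ 0.00011114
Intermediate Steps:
D(Q) = 14 + 63*Q**2 (D(Q) = 14 - (-63)*Q**2 = 14 + 63*Q**2)
1/(T(p, D(9)) + 9102) = 1/(-104 + 9102) = 1/8998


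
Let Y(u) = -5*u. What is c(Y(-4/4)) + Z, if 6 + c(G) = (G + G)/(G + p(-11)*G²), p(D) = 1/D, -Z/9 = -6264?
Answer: 169121/3 ≈ 56374.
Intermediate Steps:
Z = 56376 (Z = -9*(-6264) = 56376)
c(G) = -6 + 2*G/(G - G²/11) (c(G) = -6 + (G + G)/(G + G²/(-11)) = -6 + (2*G)/(G - G²/11) = -6 + 2*G/(G - G²/11))
c(Y(-4/4)) + Z = 2*(-22 + 3*(-(-20)/4))/(11 - (-5)*(-4/4)) + 56376 = 2*(-22 + 3*(-(-20)/4))/(11 - (-5)*(-4*¼)) + 56376 = 2*(-22 + 3*(-5*(-1)))/(11 - (-5)*(-1)) + 56376 = 2*(-22 + 3*5)/(11 - 1*5) + 56376 = 2*(-22 + 15)/(11 - 5) + 56376 = 2*(-7)/6 + 56376 = 2*(⅙)*(-7) + 56376 = -7/3 + 56376 = 169121/3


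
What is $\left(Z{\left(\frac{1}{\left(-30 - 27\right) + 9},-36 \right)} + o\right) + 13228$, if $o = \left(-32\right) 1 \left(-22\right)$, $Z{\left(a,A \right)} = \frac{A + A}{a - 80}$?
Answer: $\frac{53516268}{3841} \approx 13933.0$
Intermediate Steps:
$Z{\left(a,A \right)} = \frac{2 A}{-80 + a}$
$o = 704$ ($o = \left(-32\right) \left(-22\right) = 704$)
$\left(Z{\left(\frac{1}{\left(-30 - 27\right) + 9},-36 \right)} + o\right) + 13228 = \left(2 \left(-36\right) \frac{1}{-80 + \frac{1}{\left(-30 - 27\right) + 9}} + 704\right) + 13228 = \left(2 \left(-36\right) \frac{1}{-80 + \frac{1}{-57 + 9}} + 704\right) + 13228 = \left(2 \left(-36\right) \frac{1}{-80 + \frac{1}{-48}} + 704\right) + 13228 = \left(2 \left(-36\right) \frac{1}{-80 - \frac{1}{48}} + 704\right) + 13228 = \left(2 \left(-36\right) \frac{1}{- \frac{3841}{48}} + 704\right) + 13228 = \left(2 \left(-36\right) \left(- \frac{48}{3841}\right) + 704\right) + 13228 = \left(\frac{3456}{3841} + 704\right) + 13228 = \frac{2707520}{3841} + 13228 = \frac{53516268}{3841}$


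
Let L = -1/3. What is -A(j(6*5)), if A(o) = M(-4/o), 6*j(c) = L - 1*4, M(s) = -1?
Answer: 1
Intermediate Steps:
L = -⅓ (L = -1*⅓ = -⅓ ≈ -0.33333)
j(c) = -13/18 (j(c) = (-⅓ - 1*4)/6 = (-⅓ - 4)/6 = (⅙)*(-13/3) = -13/18)
A(o) = -1
-A(j(6*5)) = -1*(-1) = 1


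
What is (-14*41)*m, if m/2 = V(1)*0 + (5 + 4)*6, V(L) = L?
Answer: -61992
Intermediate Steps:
m = 108 (m = 2*(1*0 + (5 + 4)*6) = 2*(0 + 9*6) = 2*(0 + 54) = 2*54 = 108)
(-14*41)*m = -14*41*108 = -574*108 = -61992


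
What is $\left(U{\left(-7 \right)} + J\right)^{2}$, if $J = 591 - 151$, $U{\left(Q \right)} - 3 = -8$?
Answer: $189225$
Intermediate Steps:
$U{\left(Q \right)} = -5$ ($U{\left(Q \right)} = 3 - 8 = -5$)
$J = 440$ ($J = 591 - 151 = 440$)
$\left(U{\left(-7 \right)} + J\right)^{2} = \left(-5 + 440\right)^{2} = 435^{2} = 189225$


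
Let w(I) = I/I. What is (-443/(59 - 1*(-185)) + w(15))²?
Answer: 39601/59536 ≈ 0.66516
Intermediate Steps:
w(I) = 1
(-443/(59 - 1*(-185)) + w(15))² = (-443/(59 - 1*(-185)) + 1)² = (-443/(59 + 185) + 1)² = (-443/244 + 1)² = (-199/244)² = 39601/59536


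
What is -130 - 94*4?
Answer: -506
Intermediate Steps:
-130 - 94*4 = -130 - 376 = -506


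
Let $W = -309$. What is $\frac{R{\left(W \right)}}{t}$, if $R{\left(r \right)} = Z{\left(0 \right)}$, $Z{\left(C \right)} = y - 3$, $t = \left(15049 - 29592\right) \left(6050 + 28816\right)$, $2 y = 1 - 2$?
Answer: $\frac{7}{1014112476} \approx 6.9026 \cdot 10^{-9}$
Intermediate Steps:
$y = - \frac{1}{2}$ ($y = \frac{1 - 2}{2} = \frac{1}{2} \left(-1\right) = - \frac{1}{2} \approx -0.5$)
$t = -507056238$ ($t = \left(-14543\right) 34866 = -507056238$)
$Z{\left(C \right)} = - \frac{7}{2}$ ($Z{\left(C \right)} = - \frac{1}{2} - 3 = - \frac{7}{2}$)
$R{\left(r \right)} = - \frac{7}{2}$
$\frac{R{\left(W \right)}}{t} = - \frac{7}{2 \left(-507056238\right)} = \left(- \frac{7}{2}\right) \left(- \frac{1}{507056238}\right) = \frac{7}{1014112476}$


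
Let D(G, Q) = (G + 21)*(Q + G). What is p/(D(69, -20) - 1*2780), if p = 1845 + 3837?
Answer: 2841/815 ≈ 3.4859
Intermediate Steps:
D(G, Q) = (21 + G)*(G + Q)
p = 5682
p/(D(69, -20) - 1*2780) = 5682/((69**2 + 21*69 + 21*(-20) + 69*(-20)) - 1*2780) = 5682/((4761 + 1449 - 420 - 1380) - 2780) = 5682/(4410 - 2780) = 5682/1630 = 5682*(1/1630) = 2841/815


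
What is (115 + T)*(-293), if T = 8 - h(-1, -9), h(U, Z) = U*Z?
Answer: -33402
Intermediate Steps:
T = -1 (T = 8 - (-1)*(-9) = 8 - 1*9 = 8 - 9 = -1)
(115 + T)*(-293) = (115 - 1)*(-293) = 114*(-293) = -33402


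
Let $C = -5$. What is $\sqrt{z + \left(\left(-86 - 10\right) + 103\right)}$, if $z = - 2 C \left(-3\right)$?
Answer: $i \sqrt{23} \approx 4.7958 i$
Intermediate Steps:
$z = -30$ ($z = \left(-2\right) \left(-5\right) \left(-3\right) = 10 \left(-3\right) = -30$)
$\sqrt{z + \left(\left(-86 - 10\right) + 103\right)} = \sqrt{-30 + \left(\left(-86 - 10\right) + 103\right)} = \sqrt{-30 + \left(-96 + 103\right)} = \sqrt{-30 + 7} = \sqrt{-23} = i \sqrt{23}$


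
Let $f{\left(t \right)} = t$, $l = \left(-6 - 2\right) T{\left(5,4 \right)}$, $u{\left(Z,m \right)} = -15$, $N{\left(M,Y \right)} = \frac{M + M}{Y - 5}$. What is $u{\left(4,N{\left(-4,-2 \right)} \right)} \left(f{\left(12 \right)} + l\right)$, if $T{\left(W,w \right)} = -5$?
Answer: $-780$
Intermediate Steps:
$N{\left(M,Y \right)} = \frac{2 M}{-5 + Y}$
$l = 40$ ($l = \left(-6 - 2\right) \left(-5\right) = \left(-8\right) \left(-5\right) = 40$)
$u{\left(4,N{\left(-4,-2 \right)} \right)} \left(f{\left(12 \right)} + l\right) = - 15 \left(12 + 40\right) = \left(-15\right) 52 = -780$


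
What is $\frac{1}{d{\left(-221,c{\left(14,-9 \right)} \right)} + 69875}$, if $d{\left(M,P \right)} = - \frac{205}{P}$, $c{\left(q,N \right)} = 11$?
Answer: $\frac{11}{768420} \approx 1.4315 \cdot 10^{-5}$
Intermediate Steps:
$\frac{1}{d{\left(-221,c{\left(14,-9 \right)} \right)} + 69875} = \frac{1}{- \frac{205}{11} + 69875} = \frac{1}{\frac{768420}{11}} = \frac{11}{768420}$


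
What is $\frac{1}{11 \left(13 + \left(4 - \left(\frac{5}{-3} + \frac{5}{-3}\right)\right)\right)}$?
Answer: $\frac{3}{671} \approx 0.0044709$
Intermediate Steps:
$\frac{1}{11 \left(13 + \left(4 - \left(\frac{5}{-3} + \frac{5}{-3}\right)\right)\right)} = \frac{1}{11 \left(13 + \left(4 - \left(5 \left(- \frac{1}{3}\right) + 5 \left(- \frac{1}{3}\right)\right)\right)\right)} = \frac{1}{11 \left(13 + \left(4 - \left(- \frac{5}{3} - \frac{5}{3}\right)\right)\right)} = \frac{1}{11 \left(13 + \left(4 - - \frac{10}{3}\right)\right)} = \frac{1}{11 \left(13 + \left(4 + \frac{10}{3}\right)\right)} = \frac{1}{11 \left(13 + \frac{22}{3}\right)} = \frac{1}{11 \cdot \frac{61}{3}} = \frac{1}{\frac{671}{3}} = \frac{3}{671}$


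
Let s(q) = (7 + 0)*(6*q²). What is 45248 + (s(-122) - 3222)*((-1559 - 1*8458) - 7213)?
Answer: -10715395132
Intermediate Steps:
s(q) = 42*q² (s(q) = 7*(6*q²) = 42*q²)
45248 + (s(-122) - 3222)*((-1559 - 1*8458) - 7213) = 45248 + (42*(-122)² - 3222)*((-1559 - 1*8458) - 7213) = 45248 + (42*14884 - 3222)*((-1559 - 8458) - 7213) = 45248 + (625128 - 3222)*(-10017 - 7213) = 45248 + 621906*(-17230) = 45248 - 10715440380 = -10715395132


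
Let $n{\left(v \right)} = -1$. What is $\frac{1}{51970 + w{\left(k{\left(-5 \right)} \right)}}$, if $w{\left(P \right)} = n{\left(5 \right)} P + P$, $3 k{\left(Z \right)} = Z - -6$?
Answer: $\frac{1}{51970} \approx 1.9242 \cdot 10^{-5}$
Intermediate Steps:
$k{\left(Z \right)} = 2 + \frac{Z}{3}$ ($k{\left(Z \right)} = \frac{Z - -6}{3} = \frac{Z + 6}{3} = \frac{6 + Z}{3} = 2 + \frac{Z}{3}$)
$w{\left(P \right)} = 0$ ($w{\left(P \right)} = - P + P = 0$)
$\frac{1}{51970 + w{\left(k{\left(-5 \right)} \right)}} = \frac{1}{51970 + 0} = \frac{1}{51970}$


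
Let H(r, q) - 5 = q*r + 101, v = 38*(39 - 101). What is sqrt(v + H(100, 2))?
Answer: 5*I*sqrt(82) ≈ 45.277*I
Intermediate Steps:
v = -2356 (v = 38*(-62) = -2356)
H(r, q) = 106 + q*r (H(r, q) = 5 + (q*r + 101) = 5 + (101 + q*r) = 106 + q*r)
sqrt(v + H(100, 2)) = sqrt(-2356 + (106 + 2*100)) = sqrt(-2356 + (106 + 200)) = sqrt(-2356 + 306) = sqrt(-2050) = 5*I*sqrt(82)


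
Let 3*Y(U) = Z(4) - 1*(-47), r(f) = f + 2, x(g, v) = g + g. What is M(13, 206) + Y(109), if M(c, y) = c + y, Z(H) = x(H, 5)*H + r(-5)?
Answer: 733/3 ≈ 244.33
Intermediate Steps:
x(g, v) = 2*g
r(f) = 2 + f
Z(H) = -3 + 2*H**2 (Z(H) = (2*H)*H + (2 - 5) = 2*H**2 - 3 = -3 + 2*H**2)
Y(U) = 76/3 (Y(U) = ((-3 + 2*4**2) - 1*(-47))/3 = ((-3 + 2*16) + 47)/3 = ((-3 + 32) + 47)/3 = (29 + 47)/3 = (1/3)*76 = 76/3)
M(13, 206) + Y(109) = (13 + 206) + 76/3 = 219 + 76/3 = 733/3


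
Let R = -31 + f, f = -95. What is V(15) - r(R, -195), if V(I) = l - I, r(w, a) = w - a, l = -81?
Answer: -165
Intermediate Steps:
R = -126 (R = -31 - 95 = -126)
V(I) = -81 - I
V(15) - r(R, -195) = (-81 - 1*15) - (-126 - 1*(-195)) = (-81 - 15) - (-126 + 195) = -96 - 1*69 = -96 - 69 = -165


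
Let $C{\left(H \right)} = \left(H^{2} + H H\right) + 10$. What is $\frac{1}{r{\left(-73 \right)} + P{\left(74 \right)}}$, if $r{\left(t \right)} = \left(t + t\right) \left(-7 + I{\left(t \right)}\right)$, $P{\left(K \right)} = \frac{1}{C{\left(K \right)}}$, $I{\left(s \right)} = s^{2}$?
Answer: $- \frac{10962}{8517605543} \approx -1.287 \cdot 10^{-6}$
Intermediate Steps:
$C{\left(H \right)} = 10 + 2 H^{2}$ ($C{\left(H \right)} = \left(H^{2} + H^{2}\right) + 10 = 2 H^{2} + 10 = 10 + 2 H^{2}$)
$P{\left(K \right)} = \frac{1}{10 + 2 K^{2}}$
$r{\left(t \right)} = 2 t \left(-7 + t^{2}\right)$ ($r{\left(t \right)} = \left(t + t\right) \left(-7 + t^{2}\right) = 2 t \left(-7 + t^{2}\right)$)
$\frac{1}{r{\left(-73 \right)} + P{\left(74 \right)}} = \frac{1}{2 \left(-73\right) \left(-7 + \left(-73\right)^{2}\right) + \frac{1}{2 \left(5 + 74^{2}\right)}} = \frac{1}{2 \left(-73\right) \left(-7 + 5329\right) + \frac{1}{2 \left(5 + 5476\right)}} = \frac{1}{2 \left(-73\right) 5322 + \frac{1}{2 \cdot 5481}} = \frac{1}{-777012 + \frac{1}{2} \cdot \frac{1}{5481}} = \frac{1}{-777012 + \frac{1}{10962}} = \frac{1}{- \frac{8517605543}{10962}} = - \frac{10962}{8517605543}$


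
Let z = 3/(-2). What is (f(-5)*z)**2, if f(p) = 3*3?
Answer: 729/4 ≈ 182.25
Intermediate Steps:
z = -3/2 (z = 3*(-1/2) = -3/2 ≈ -1.5000)
f(p) = 9
(f(-5)*z)**2 = (9*(-3/2))**2 = (-27/2)**2 = 729/4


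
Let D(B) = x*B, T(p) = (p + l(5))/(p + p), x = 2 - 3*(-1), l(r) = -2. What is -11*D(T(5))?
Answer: -33/2 ≈ -16.500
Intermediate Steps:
x = 5 (x = 2 + 3 = 5)
T(p) = (-2 + p)/(2*p) (T(p) = (p - 2)/(p + p) = (-2 + p)/((2*p)) = (-2 + p)*(1/(2*p)) = (-2 + p)/(2*p))
D(B) = 5*B
-11*D(T(5)) = -55*(½)*(-2 + 5)/5 = -55*(½)*(⅕)*3 = -55*3/10 = -11*3/2 = -33/2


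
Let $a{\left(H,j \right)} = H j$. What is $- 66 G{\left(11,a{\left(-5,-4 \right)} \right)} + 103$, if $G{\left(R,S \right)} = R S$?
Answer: $-14417$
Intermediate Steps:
$- 66 G{\left(11,a{\left(-5,-4 \right)} \right)} + 103 = - 66 \cdot 11 \left(\left(-5\right) \left(-4\right)\right) + 103 = - 66 \cdot 11 \cdot 20 + 103 = \left(-66\right) 220 + 103 = -14520 + 103 = -14417$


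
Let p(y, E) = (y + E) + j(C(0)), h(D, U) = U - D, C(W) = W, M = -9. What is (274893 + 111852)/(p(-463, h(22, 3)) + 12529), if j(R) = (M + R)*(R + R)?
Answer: 386745/12047 ≈ 32.103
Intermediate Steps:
j(R) = 2*R*(-9 + R) (j(R) = (-9 + R)*(R + R) = (-9 + R)*(2*R) = 2*R*(-9 + R))
p(y, E) = E + y (p(y, E) = (y + E) + 2*0*(-9 + 0) = (E + y) + 2*0*(-9) = (E + y) + 0 = E + y)
(274893 + 111852)/(p(-463, h(22, 3)) + 12529) = (274893 + 111852)/(((3 - 1*22) - 463) + 12529) = 386745/(((3 - 22) - 463) + 12529) = 386745/((-19 - 463) + 12529) = 386745/(-482 + 12529) = 386745/12047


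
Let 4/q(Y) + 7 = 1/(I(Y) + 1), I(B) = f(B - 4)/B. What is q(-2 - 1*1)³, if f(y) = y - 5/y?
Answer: -2197000/10218313 ≈ -0.21501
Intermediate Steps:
f(y) = y - 5/y
I(B) = (-4 + B - 5/(-4 + B))/B (I(B) = ((B - 4) - 5/(B - 4))/B = ((-4 + B) - 5/(-4 + B))/B = (-4 + B - 5/(-4 + B))/B)
q(Y) = 4/(-7 + 1/(1 + (-5 + (4 - Y)²)/(Y*(-4 + Y)))) (q(Y) = 4/(-7 + 1/((-5 + (4 - Y)²)/(Y*(-4 + Y)) + 1)) = 4/(-7 + 1/(1 + (-5 + (4 - Y)²)/(Y*(-4 + Y)))))
q(-2 - 1*1)³ = (4*(-11 - 2*(-2 - 1*1)² + 12*(-2 - 1*1))/(77 - 80*(-2 - 1*1) + 13*(-2 - 1*1)²))³ = (4*(-11 - 2*(-2 - 1)² + 12*(-2 - 1))/(77 - 80*(-2 - 1) + 13*(-2 - 1)²))³ = (4*(-11 - 2*(-3)² + 12*(-3))/(77 - 80*(-3) + 13*(-3)²))³ = (4*(-11 - 2*9 - 36)/(77 + 240 + 13*9))³ = (4*(-11 - 18 - 36)/(77 + 240 + 117))³ = (4*(-65)/434)³ = (4*(1/434)*(-65))³ = (-130/217)³ = -2197000/10218313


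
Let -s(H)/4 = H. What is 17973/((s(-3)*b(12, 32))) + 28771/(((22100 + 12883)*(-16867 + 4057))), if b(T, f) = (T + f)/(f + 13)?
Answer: 60407101741577/39435636240 ≈ 1531.8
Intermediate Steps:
s(H) = -4*H
b(T, f) = (T + f)/(13 + f)
17973/((s(-3)*b(12, 32))) + 28771/(((22100 + 12883)*(-16867 + 4057))) = 17973/(((-4*(-3))*((12 + 32)/(13 + 32)))) + 28771/(((22100 + 12883)*(-16867 + 4057))) = 17973/((12*(44/45))) + 28771/((34983*(-12810))) = 17973/((12*((1/45)*44))) + 28771/(-448132230) = 17973/((12*(44/45))) + 28771*(-1/448132230) = 17973/(176/15) - 28771/448132230 = 17973*(15/176) - 28771/448132230 = 269595/176 - 28771/448132230 = 60407101741577/39435636240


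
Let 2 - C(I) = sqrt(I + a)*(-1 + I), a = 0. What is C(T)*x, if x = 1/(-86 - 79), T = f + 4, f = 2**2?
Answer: -2/165 + 14*sqrt(2)/165 ≈ 0.10787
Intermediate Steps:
f = 4
T = 8 (T = 4 + 4 = 8)
C(I) = 2 - sqrt(I)*(-1 + I) (C(I) = 2 - sqrt(I + 0)*(-1 + I) = 2 - sqrt(I)*(-1 + I))
x = -1/165 (x = 1/(-165) = -1/165 ≈ -0.0060606)
C(T)*x = (2 + sqrt(8) - 8**(3/2))*(-1/165) = (2 + 2*sqrt(2) - 16*sqrt(2))*(-1/165) = (2 - 14*sqrt(2))*(-1/165) = -2/165 + 14*sqrt(2)/165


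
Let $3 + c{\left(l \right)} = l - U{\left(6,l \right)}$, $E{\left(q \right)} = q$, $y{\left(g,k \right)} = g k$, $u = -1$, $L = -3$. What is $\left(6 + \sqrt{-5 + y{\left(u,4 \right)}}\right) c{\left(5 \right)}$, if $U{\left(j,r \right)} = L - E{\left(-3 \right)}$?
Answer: $12 + 6 i \approx 12.0 + 6.0 i$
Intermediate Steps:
$U{\left(j,r \right)} = 0$ ($U{\left(j,r \right)} = -3 - -3 = -3 + 3 = 0$)
$c{\left(l \right)} = -3 + l$ ($c{\left(l \right)} = -3 + \left(l - 0\right) = -3 + \left(l + 0\right) = -3 + l$)
$\left(6 + \sqrt{-5 + y{\left(u,4 \right)}}\right) c{\left(5 \right)} = \left(6 + \sqrt{-5 - 4}\right) \left(-3 + 5\right) = \left(6 + \sqrt{-5 - 4}\right) 2 = \left(6 + \sqrt{-9}\right) 2 = \left(6 + 3 i\right) 2 = 12 + 6 i$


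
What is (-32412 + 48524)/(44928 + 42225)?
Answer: 848/4587 ≈ 0.18487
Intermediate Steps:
(-32412 + 48524)/(44928 + 42225) = 16112/87153 = 16112*(1/87153) = 848/4587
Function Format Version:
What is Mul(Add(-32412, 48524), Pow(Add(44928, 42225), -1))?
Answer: Rational(848, 4587) ≈ 0.18487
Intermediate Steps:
Mul(Add(-32412, 48524), Pow(Add(44928, 42225), -1)) = Mul(16112, Pow(87153, -1)) = Mul(16112, Rational(1, 87153)) = Rational(848, 4587)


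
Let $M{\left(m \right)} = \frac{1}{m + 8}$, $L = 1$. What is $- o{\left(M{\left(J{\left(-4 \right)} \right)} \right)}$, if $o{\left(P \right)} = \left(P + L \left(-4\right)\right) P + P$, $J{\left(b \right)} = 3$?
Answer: $\frac{32}{121} \approx 0.26446$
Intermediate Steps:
$M{\left(m \right)} = \frac{1}{8 + m}$
$o{\left(P \right)} = P + P \left(-4 + P\right)$ ($o{\left(P \right)} = \left(P + 1 \left(-4\right)\right) P + P = \left(P - 4\right) P + P = \left(-4 + P\right) P + P = P \left(-4 + P\right) + P = P + P \left(-4 + P\right)$)
$- o{\left(M{\left(J{\left(-4 \right)} \right)} \right)} = - \frac{-3 + \frac{1}{8 + 3}}{8 + 3} = - \frac{-3 + \frac{1}{11}}{11} = - \frac{-32}{11 \cdot 11} = \left(-1\right) \left(- \frac{32}{121}\right) = \frac{32}{121}$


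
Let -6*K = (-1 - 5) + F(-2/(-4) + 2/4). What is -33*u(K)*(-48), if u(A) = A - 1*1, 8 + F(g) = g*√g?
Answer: 1848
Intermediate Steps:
F(g) = -8 + g^(3/2) (F(g) = -8 + g*√g = -8 + g^(3/2))
K = 13/6 (K = -((-1 - 5) + (-8 + (-2/(-4) + 2/4)^(3/2)))/6 = -(-6 + (-8 + (-2*(-¼) + 2*(¼))^(3/2)))/6 = -(-6 + (-8 + (½ + ½)^(3/2)))/6 = -(-6 + (-8 + 1^(3/2)))/6 = -(-6 + (-8 + 1))/6 = -(-6 - 7)/6 = -⅙*(-13) = 13/6 ≈ 2.1667)
u(A) = -1 + A (u(A) = A - 1 = -1 + A)
-33*u(K)*(-48) = -33*(-1 + 13/6)*(-48) = -33*7/6*(-48) = -77/2*(-48) = 1848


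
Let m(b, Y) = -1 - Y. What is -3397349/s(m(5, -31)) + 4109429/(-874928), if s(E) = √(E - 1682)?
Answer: -4109429/874928 + 3397349*I*√413/826 ≈ -4.6969 + 83586.0*I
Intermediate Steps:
s(E) = √(-1682 + E)
-3397349/s(m(5, -31)) + 4109429/(-874928) = -3397349/√(-1682 + (-1 - 1*(-31))) + 4109429/(-874928) = -3397349/√(-1682 + (-1 + 31)) + 4109429*(-1/874928) = -3397349/√(-1682 + 30) - 4109429/874928 = -3397349*(-I*√413/826) - 4109429/874928 = -(-3397349)*I*√413/826 - 4109429/874928 = 3397349*I*√413/826 - 4109429/874928 = -4109429/874928 + 3397349*I*√413/826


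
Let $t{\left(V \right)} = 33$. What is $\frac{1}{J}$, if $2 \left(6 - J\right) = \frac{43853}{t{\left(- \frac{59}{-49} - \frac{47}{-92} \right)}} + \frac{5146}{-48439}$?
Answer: $- \frac{3196974}{2104843805} \approx -0.0015189$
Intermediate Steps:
$J = - \frac{2104843805}{3196974}$ ($J = 6 - \frac{\frac{43853}{33} + \frac{5146}{-48439}}{2} = 6 - \frac{43853 \cdot \frac{1}{33} + 5146 \left(- \frac{1}{48439}\right)}{2} = 6 - \frac{\frac{43853}{33} - \frac{5146}{48439}}{2} = 6 - \frac{2124025649}{3196974} = - \frac{2104843805}{3196974} \approx -658.39$)
$\frac{1}{J} = \frac{1}{- \frac{2104843805}{3196974}} = - \frac{3196974}{2104843805}$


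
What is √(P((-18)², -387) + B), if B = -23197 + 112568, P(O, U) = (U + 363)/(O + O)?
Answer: 2*√1809762/9 ≈ 298.95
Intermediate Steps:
P(O, U) = (363 + U)/(2*O) (P(O, U) = (363 + U)/((2*O)) = (363 + U)*(1/(2*O)) = (363 + U)/(2*O))
B = 89371
√(P((-18)², -387) + B) = √((363 - 387)/(2*((-18)²)) + 89371) = √((½)*(-24)/324 + 89371) = √((½)*(1/324)*(-24) + 89371) = √(-1/27 + 89371) = √(2413016/27) = 2*√1809762/9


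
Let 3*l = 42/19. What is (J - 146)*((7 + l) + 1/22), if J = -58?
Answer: -331806/209 ≈ -1587.6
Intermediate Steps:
l = 14/19 (l = (42/19)/3 = (42*(1/19))/3 = (⅓)*(42/19) = 14/19 ≈ 0.73684)
(J - 146)*((7 + l) + 1/22) = (-58 - 146)*((7 + 14/19) + 1/22) = -204*(147/19 + 1/22) = -204*3253/418 = -331806/209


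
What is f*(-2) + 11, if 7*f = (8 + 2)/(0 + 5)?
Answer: 73/7 ≈ 10.429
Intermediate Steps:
f = 2/7 (f = ((8 + 2)/(0 + 5))/7 = (10/5)/7 = (10*(⅕))/7 = (⅐)*2 = 2/7 ≈ 0.28571)
f*(-2) + 11 = (2/7)*(-2) + 11 = -4/7 + 11 = 73/7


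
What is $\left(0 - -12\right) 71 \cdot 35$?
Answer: $29820$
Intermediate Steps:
$\left(0 - -12\right) 71 \cdot 35 = \left(0 + 12\right) 71 \cdot 35 = 12 \cdot 71 \cdot 35 = 852 \cdot 35 = 29820$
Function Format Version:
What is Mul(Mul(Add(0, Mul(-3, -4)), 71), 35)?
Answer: 29820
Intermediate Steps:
Mul(Mul(Add(0, Mul(-3, -4)), 71), 35) = Mul(Mul(Add(0, 12), 71), 35) = Mul(Mul(12, 71), 35) = Mul(852, 35) = 29820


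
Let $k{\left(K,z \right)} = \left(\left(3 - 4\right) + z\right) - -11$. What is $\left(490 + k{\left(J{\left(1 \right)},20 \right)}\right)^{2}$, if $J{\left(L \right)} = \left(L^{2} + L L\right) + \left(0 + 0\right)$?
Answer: $270400$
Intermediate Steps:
$J{\left(L \right)} = 2 L^{2}$ ($J{\left(L \right)} = \left(L^{2} + L^{2}\right) + 0 = 2 L^{2} + 0 = 2 L^{2}$)
$k{\left(K,z \right)} = 10 + z$ ($k{\left(K,z \right)} = \left(-1 + z\right) + 11 = 10 + z$)
$\left(490 + k{\left(J{\left(1 \right)},20 \right)}\right)^{2} = \left(490 + \left(10 + 20\right)\right)^{2} = \left(490 + 30\right)^{2} = 520^{2} = 270400$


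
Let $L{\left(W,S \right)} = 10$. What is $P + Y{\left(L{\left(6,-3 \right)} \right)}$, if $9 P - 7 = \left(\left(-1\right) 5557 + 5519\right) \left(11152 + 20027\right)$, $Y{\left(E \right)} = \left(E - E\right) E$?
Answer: $- \frac{1184795}{9} \approx -1.3164 \cdot 10^{5}$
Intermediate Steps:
$Y{\left(E \right)} = 0$ ($Y{\left(E \right)} = 0 E = 0$)
$P = - \frac{1184795}{9}$ ($P = \frac{7}{9} + \frac{\left(\left(-1\right) 5557 + 5519\right) \left(11152 + 20027\right)}{9} = \frac{7}{9} + \frac{\left(-5557 + 5519\right) 31179}{9} = \frac{7}{9} + \frac{\left(-38\right) 31179}{9} = \frac{7}{9} + \frac{1}{9} \left(-1184802\right) = \frac{7}{9} - \frac{394934}{3} = - \frac{1184795}{9} \approx -1.3164 \cdot 10^{5}$)
$P + Y{\left(L{\left(6,-3 \right)} \right)} = - \frac{1184795}{9} + 0 = - \frac{1184795}{9}$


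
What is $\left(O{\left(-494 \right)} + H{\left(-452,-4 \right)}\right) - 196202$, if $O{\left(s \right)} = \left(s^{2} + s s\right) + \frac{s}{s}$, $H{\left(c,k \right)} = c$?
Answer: $291419$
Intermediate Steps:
$O{\left(s \right)} = 1 + 2 s^{2}$ ($O{\left(s \right)} = \left(s^{2} + s^{2}\right) + 1 = 2 s^{2} + 1 = 1 + 2 s^{2}$)
$\left(O{\left(-494 \right)} + H{\left(-452,-4 \right)}\right) - 196202 = \left(\left(1 + 2 \left(-494\right)^{2}\right) - 452\right) - 196202 = \left(\left(1 + 2 \cdot 244036\right) - 452\right) - 196202 = \left(\left(1 + 488072\right) - 452\right) - 196202 = \left(488073 - 452\right) - 196202 = 487621 - 196202 = 291419$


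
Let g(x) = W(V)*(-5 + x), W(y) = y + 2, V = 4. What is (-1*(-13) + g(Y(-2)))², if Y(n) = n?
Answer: 841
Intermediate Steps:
W(y) = 2 + y
g(x) = -30 + 6*x (g(x) = (2 + 4)*(-5 + x) = 6*(-5 + x) = -30 + 6*x)
(-1*(-13) + g(Y(-2)))² = (-1*(-13) + (-30 + 6*(-2)))² = (13 + (-30 - 12))² = (13 - 42)² = (-29)² = 841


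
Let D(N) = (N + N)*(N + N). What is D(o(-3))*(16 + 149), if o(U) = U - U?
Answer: 0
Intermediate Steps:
o(U) = 0
D(N) = 4*N² (D(N) = (2*N)*(2*N) = 4*N²)
D(o(-3))*(16 + 149) = (4*0²)*(16 + 149) = (4*0)*165 = 0*165 = 0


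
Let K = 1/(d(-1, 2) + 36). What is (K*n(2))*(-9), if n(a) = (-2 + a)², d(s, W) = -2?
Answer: 0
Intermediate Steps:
K = 1/34 (K = 1/(-2 + 36) = 1/34 ≈ 0.029412)
(K*n(2))*(-9) = ((-2 + 2)²/34)*(-9) = ((1/34)*0²)*(-9) = ((1/34)*0)*(-9) = 0*(-9) = 0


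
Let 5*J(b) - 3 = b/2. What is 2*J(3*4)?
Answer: 18/5 ≈ 3.6000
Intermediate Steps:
J(b) = ⅗ + b/10 (J(b) = ⅗ + (b/2)/5 = ⅗ + b/10)
2*J(3*4) = 2*(⅗ + (3*4)/10) = 2*(⅗ + (⅒)*12) = 2*(⅗ + 6/5) = 2*(9/5) = 18/5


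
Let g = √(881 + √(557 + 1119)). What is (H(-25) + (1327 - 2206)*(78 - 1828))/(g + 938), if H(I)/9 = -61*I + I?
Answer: 1551750/(938 + √(881 + 2*√419)) ≈ 1602.4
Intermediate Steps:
H(I) = -540*I (H(I) = 9*(-61*I + I) = 9*(-60*I) = -540*I)
g = √(881 + 2*√419) (g = √(881 + √1676) = √(881 + 2*√419) ≈ 30.363)
(H(-25) + (1327 - 2206)*(78 - 1828))/(g + 938) = (-540*(-25) + (1327 - 2206)*(78 - 1828))/(√(881 + 2*√419) + 938) = (13500 - 879*(-1750))/(938 + √(881 + 2*√419)) = (13500 + 1538250)/(938 + √(881 + 2*√419)) = 1551750/(938 + √(881 + 2*√419))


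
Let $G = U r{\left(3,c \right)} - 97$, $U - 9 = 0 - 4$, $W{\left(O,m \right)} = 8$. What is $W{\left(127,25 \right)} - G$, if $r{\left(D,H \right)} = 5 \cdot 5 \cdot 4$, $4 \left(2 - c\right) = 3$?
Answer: $-395$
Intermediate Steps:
$c = \frac{5}{4}$ ($c = 2 - \frac{3}{4} = \frac{5}{4} \approx 1.25$)
$r{\left(D,H \right)} = 100$ ($r{\left(D,H \right)} = 25 \cdot 4 = 100$)
$U = 5$ ($U = 9 + \left(0 - 4\right) = 9 - 4 = 5$)
$G = 403$ ($G = 5 \cdot 100 - 97 = 500 - 97 = 403$)
$W{\left(127,25 \right)} - G = 8 - 403 = -395$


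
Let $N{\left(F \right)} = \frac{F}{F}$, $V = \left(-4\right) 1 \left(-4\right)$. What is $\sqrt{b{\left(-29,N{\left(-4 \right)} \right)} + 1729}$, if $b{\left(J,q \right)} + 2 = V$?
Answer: $\sqrt{1743} \approx 41.749$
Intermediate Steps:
$V = 16$ ($V = \left(-4\right) \left(-4\right) = 16$)
$N{\left(F \right)} = 1$
$b{\left(J,q \right)} = 14$ ($b{\left(J,q \right)} = -2 + 16 = 14$)
$\sqrt{b{\left(-29,N{\left(-4 \right)} \right)} + 1729} = \sqrt{14 + 1729} = \sqrt{1743}$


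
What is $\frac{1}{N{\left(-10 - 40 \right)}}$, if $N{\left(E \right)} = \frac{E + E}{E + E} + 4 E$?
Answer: $- \frac{1}{199} \approx -0.0050251$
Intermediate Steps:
$N{\left(E \right)} = 1 + 4 E$ ($N{\left(E \right)} = \frac{2 E}{2 E} + 4 E = 2 E \frac{1}{2 E} + 4 E = 1 + 4 E$)
$\frac{1}{N{\left(-10 - 40 \right)}} = \frac{1}{1 + 4 \left(-10 - 40\right)} = \frac{1}{1 + 4 \left(-50\right)} = \frac{1}{1 - 200} = \frac{1}{-199} = - \frac{1}{199}$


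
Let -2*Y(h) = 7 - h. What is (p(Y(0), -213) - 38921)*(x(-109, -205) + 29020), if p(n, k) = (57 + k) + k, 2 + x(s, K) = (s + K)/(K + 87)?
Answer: -67273084510/59 ≈ -1.1402e+9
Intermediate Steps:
Y(h) = -7/2 + h/2 (Y(h) = -(7 - h)/2 = -7/2 + h/2)
x(s, K) = -2 + (K + s)/(87 + K) (x(s, K) = -2 + (s + K)/(K + 87) = -2 + (K + s)/(87 + K))
p(n, k) = 57 + 2*k
(p(Y(0), -213) - 38921)*(x(-109, -205) + 29020) = ((57 + 2*(-213)) - 38921)*((-174 - 109 - 1*(-205))/(87 - 205) + 29020) = ((57 - 426) - 38921)*((-174 - 109 + 205)/(-118) + 29020) = (-369 - 38921)*(-1/118*(-78) + 29020) = -39290*(39/59 + 29020) = -39290*1712219/59 = -67273084510/59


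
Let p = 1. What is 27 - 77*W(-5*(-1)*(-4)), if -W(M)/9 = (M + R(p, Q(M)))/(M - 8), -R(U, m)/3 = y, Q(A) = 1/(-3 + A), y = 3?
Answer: 2979/4 ≈ 744.75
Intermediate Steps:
R(U, m) = -9 (R(U, m) = -3*3 = -9)
W(M) = -9*(-9 + M)/(-8 + M) (W(M) = -9*(M - 9)/(M - 8) = -9*(-9 + M)/(-8 + M))
27 - 77*W(-5*(-1)*(-4)) = 27 - 693*(9 - (-5*(-1))*(-4))/(-8 - 5*(-1)*(-4)) = 27 - 693*(9 - 5*(-4))/(-8 + 5*(-4)) = 27 - 693*(9 - 1*(-20))/(-8 - 20) = 27 - 693*(9 + 20)/(-28) = 27 - 693*(-1)*29/28 = 27 - 77*(-261/28) = 27 + 2871/4 = 2979/4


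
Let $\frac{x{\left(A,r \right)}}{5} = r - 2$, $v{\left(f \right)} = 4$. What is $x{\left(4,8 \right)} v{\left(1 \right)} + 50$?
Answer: $170$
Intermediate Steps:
$x{\left(A,r \right)} = -10 + 5 r$ ($x{\left(A,r \right)} = 5 \left(r - 2\right) = 5 \left(-2 + r\right) = -10 + 5 r$)
$x{\left(4,8 \right)} v{\left(1 \right)} + 50 = \left(-10 + 5 \cdot 8\right) 4 + 50 = \left(-10 + 40\right) 4 + 50 = 30 \cdot 4 + 50 = 120 + 50 = 170$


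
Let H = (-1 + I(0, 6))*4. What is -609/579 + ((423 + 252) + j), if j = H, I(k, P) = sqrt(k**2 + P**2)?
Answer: 133932/193 ≈ 693.95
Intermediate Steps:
I(k, P) = sqrt(P**2 + k**2)
H = 20 (H = (-1 + sqrt(6**2 + 0**2))*4 = (-1 + sqrt(36 + 0))*4 = (-1 + sqrt(36))*4 = (-1 + 6)*4 = 5*4 = 20)
j = 20
-609/579 + ((423 + 252) + j) = -609/579 + ((423 + 252) + 20) = -609*1/579 + (675 + 20) = -203/193 + 695 = 133932/193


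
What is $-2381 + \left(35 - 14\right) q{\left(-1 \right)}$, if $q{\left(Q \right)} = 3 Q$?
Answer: $-2444$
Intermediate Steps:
$-2381 + \left(35 - 14\right) q{\left(-1 \right)} = -2381 + \left(35 - 14\right) 3 \left(-1\right) = -2381 + 21 \left(-3\right) = -2381 - 63 = -2444$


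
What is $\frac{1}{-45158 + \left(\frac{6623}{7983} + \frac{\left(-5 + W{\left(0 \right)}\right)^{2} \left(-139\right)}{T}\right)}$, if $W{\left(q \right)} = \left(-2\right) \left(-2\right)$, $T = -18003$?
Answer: $- \frac{47905983}{2163298265812} \approx -2.2145 \cdot 10^{-5}$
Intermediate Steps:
$W{\left(q \right)} = 4$
$\frac{1}{-45158 + \left(\frac{6623}{7983} + \frac{\left(-5 + W{\left(0 \right)}\right)^{2} \left(-139\right)}{T}\right)} = \frac{1}{-45158 + \left(\frac{6623}{7983} + \frac{\left(-5 + 4\right)^{2} \left(-139\right)}{-18003}\right)} = \frac{1}{-45158 + \left(6623 \cdot \frac{1}{7983} + \left(-1\right)^{2} \left(-139\right) \left(- \frac{1}{18003}\right)\right)} = \frac{1}{-45158 + \left(\frac{6623}{7983} + 1 \left(-139\right) \left(- \frac{1}{18003}\right)\right)} = \frac{1}{-45158 + \left(\frac{6623}{7983} - - \frac{139}{18003}\right)} = \frac{1}{-45158 + \left(\frac{6623}{7983} + \frac{139}{18003}\right)} = \frac{1}{-45158 + \frac{40114502}{47905983}} = \frac{1}{- \frac{2163298265812}{47905983}} = - \frac{47905983}{2163298265812}$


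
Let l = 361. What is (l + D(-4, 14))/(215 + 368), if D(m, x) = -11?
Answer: 350/583 ≈ 0.60034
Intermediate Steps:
(l + D(-4, 14))/(215 + 368) = (361 - 11)/(215 + 368) = 350/583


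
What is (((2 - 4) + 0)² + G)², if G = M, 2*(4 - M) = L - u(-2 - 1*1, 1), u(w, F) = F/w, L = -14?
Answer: 7921/36 ≈ 220.03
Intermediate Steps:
M = 65/6 (M = 4 - (-14 - 1/(-2 - 1*1))/2 = 4 - (-14 - 1/(-2 - 1))/2 = 4 - (-14 - 1/(-3))/2 = 4 - (-14 - (-1)/3)/2 = 4 - (-14 - 1*(-⅓))/2 = 4 - (-14 + ⅓)/2 = 4 - ½*(-41/3) = 4 + 41/6 = 65/6 ≈ 10.833)
G = 65/6 ≈ 10.833
(((2 - 4) + 0)² + G)² = (((2 - 4) + 0)² + 65/6)² = ((-2 + 0)² + 65/6)² = ((-2)² + 65/6)² = (4 + 65/6)² = (89/6)² = 7921/36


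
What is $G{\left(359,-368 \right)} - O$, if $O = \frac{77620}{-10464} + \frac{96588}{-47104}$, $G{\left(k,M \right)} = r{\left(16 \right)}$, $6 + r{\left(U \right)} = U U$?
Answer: $\frac{999148229}{3850752} \approx 259.47$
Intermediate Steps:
$r{\left(U \right)} = -6 + U^{2}$ ($r{\left(U \right)} = -6 + U U = -6 + U^{2}$)
$G{\left(k,M \right)} = 250$ ($G{\left(k,M \right)} = -6 + 16^{2} = -6 + 256 = 250$)
$O = - \frac{36460229}{3850752}$ ($O = 77620 \left(- \frac{1}{10464}\right) + 96588 \left(- \frac{1}{47104}\right) = - \frac{19405}{2616} - \frac{24147}{11776} = - \frac{36460229}{3850752} \approx -9.4683$)
$G{\left(359,-368 \right)} - O = 250 - - \frac{36460229}{3850752} = 250 + \frac{36460229}{3850752} = \frac{999148229}{3850752}$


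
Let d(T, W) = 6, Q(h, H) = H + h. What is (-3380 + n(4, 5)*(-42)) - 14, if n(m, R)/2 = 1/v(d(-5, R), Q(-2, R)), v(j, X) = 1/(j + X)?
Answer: -4150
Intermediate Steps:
v(j, X) = 1/(X + j)
n(m, R) = 8 + 2*R (n(m, R) = 2/(1/((R - 2) + 6)) = 2/(1/((-2 + R) + 6)) = 2/(1/(4 + R)) = 2*(4 + R) = 8 + 2*R)
(-3380 + n(4, 5)*(-42)) - 14 = (-3380 + (8 + 2*5)*(-42)) - 14 = (-3380 + (8 + 10)*(-42)) - 14 = (-3380 + 18*(-42)) - 14 = (-3380 - 756) - 14 = -4136 - 14 = -4150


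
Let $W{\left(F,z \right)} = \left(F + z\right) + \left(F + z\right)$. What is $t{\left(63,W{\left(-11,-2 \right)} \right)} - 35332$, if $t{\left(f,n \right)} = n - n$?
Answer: $-35332$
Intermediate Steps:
$W{\left(F,z \right)} = 2 F + 2 z$
$t{\left(f,n \right)} = 0$
$t{\left(63,W{\left(-11,-2 \right)} \right)} - 35332 = 0 - 35332 = -35332$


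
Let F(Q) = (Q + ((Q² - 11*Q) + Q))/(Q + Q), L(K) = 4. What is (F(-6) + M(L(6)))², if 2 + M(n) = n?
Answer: 121/4 ≈ 30.250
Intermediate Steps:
F(Q) = (Q² - 9*Q)/(2*Q) (F(Q) = (Q + (Q² - 10*Q))/((2*Q)) = (Q² - 9*Q)*(1/(2*Q)) = (Q² - 9*Q)/(2*Q))
M(n) = -2 + n
(F(-6) + M(L(6)))² = ((-9/2 + (½)*(-6)) + (-2 + 4))² = ((-9/2 - 3) + 2)² = (-15/2 + 2)² = (-11/2)² = 121/4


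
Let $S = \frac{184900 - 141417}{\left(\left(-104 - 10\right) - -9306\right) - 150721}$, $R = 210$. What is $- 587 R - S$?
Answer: $- \frac{17446236347}{141529} \approx -1.2327 \cdot 10^{5}$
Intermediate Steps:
$S = - \frac{43483}{141529}$ ($S = \frac{43483}{\left(\left(-104 - 10\right) + 9306\right) - 150721} = \frac{43483}{\left(-114 + 9306\right) - 150721} = \frac{43483}{9192 - 150721} = \frac{43483}{-141529} = 43483 \left(- \frac{1}{141529}\right) = - \frac{43483}{141529} \approx -0.30724$)
$- 587 R - S = \left(-587\right) 210 - - \frac{43483}{141529} = -123270 + \frac{43483}{141529} = - \frac{17446236347}{141529}$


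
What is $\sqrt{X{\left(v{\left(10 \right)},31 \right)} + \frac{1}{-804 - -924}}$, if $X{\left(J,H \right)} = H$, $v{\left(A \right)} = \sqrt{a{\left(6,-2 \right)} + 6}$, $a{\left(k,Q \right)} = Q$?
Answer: $\frac{61 \sqrt{30}}{60} \approx 5.5685$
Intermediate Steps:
$v{\left(A \right)} = 2$ ($v{\left(A \right)} = \sqrt{-2 + 6} = \sqrt{4} = 2$)
$\sqrt{X{\left(v{\left(10 \right)},31 \right)} + \frac{1}{-804 - -924}} = \sqrt{31 + \frac{1}{-804 - -924}} = \sqrt{31 + \frac{1}{-804 + 924}} = \sqrt{31 + \frac{1}{120}} = \sqrt{\frac{3721}{120}} = \frac{61 \sqrt{30}}{60}$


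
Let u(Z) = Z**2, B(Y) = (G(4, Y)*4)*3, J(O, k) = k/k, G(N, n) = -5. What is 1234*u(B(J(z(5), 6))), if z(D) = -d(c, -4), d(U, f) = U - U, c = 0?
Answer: 4442400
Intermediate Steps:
d(U, f) = 0
z(D) = 0 (z(D) = -1*0 = 0)
J(O, k) = 1
B(Y) = -60 (B(Y) = -5*4*3 = -20*3 = -60)
1234*u(B(J(z(5), 6))) = 1234*(-60)**2 = 1234*3600 = 4442400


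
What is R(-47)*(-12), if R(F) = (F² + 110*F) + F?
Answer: 36096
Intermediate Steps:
R(F) = F² + 111*F
R(-47)*(-12) = -47*(111 - 47)*(-12) = -47*64*(-12) = -3008*(-12) = 36096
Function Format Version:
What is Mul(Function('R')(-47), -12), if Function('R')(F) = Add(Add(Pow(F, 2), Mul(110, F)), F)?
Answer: 36096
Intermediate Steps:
Function('R')(F) = Add(Pow(F, 2), Mul(111, F))
Mul(Function('R')(-47), -12) = Mul(Mul(-47, Add(111, -47)), -12) = Mul(Mul(-47, 64), -12) = Mul(-3008, -12) = 36096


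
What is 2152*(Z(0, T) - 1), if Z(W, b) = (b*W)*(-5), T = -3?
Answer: -2152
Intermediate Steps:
Z(W, b) = -5*W*b (Z(W, b) = (W*b)*(-5) = -5*W*b)
2152*(Z(0, T) - 1) = 2152*(-5*0*(-3) - 1) = 2152*(0 - 1) = 2152*(-1) = -2152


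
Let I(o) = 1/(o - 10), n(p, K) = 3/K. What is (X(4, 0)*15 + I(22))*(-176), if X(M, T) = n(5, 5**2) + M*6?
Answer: -955372/15 ≈ -63691.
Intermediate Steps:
X(M, T) = 3/25 + 6*M (X(M, T) = 3/(5**2) + M*6 = 3/25 + 6*M)
I(o) = 1/(-10 + o)
(X(4, 0)*15 + I(22))*(-176) = ((3/25 + 6*4)*15 + 1/(-10 + 22))*(-176) = ((3/25 + 24)*15 + 1/12)*(-176) = ((603/25)*15 + 1/12)*(-176) = (1809/5 + 1/12)*(-176) = (21713/60)*(-176) = -955372/15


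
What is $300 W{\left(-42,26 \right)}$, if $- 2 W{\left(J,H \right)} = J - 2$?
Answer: $6600$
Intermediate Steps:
$W{\left(J,H \right)} = 1 - \frac{J}{2}$ ($W{\left(J,H \right)} = - \frac{J - 2}{2} = - \frac{-2 + J}{2} = 1 - \frac{J}{2}$)
$300 W{\left(-42,26 \right)} = 300 \left(1 - -21\right) = 300 \left(1 + 21\right) = 300 \cdot 22 = 6600$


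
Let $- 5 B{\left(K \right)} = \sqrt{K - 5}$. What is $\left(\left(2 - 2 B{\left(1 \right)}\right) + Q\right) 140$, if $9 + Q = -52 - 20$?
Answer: $-11060 + 112 i \approx -11060.0 + 112.0 i$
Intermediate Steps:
$B{\left(K \right)} = - \frac{\sqrt{-5 + K}}{5}$ ($B{\left(K \right)} = - \frac{\sqrt{K - 5}}{5} = - \frac{\sqrt{-5 + K}}{5}$)
$Q = -81$ ($Q = -9 - 72 = -81$)
$\left(\left(2 - 2 B{\left(1 \right)}\right) + Q\right) 140 = \left(\left(2 - 2 \left(- \frac{\sqrt{-5 + 1}}{5}\right)\right) - 81\right) 140 = \left(\left(2 - 2 \left(- \frac{\sqrt{-4}}{5}\right)\right) - 81\right) 140 = \left(\left(2 - 2 \left(- \frac{2 i}{5}\right)\right) - 81\right) 140 = \left(\left(2 + \frac{4 i}{5}\right) - 81\right) 140 = \left(-79 + \frac{4 i}{5}\right) 140 = -11060 + 112 i$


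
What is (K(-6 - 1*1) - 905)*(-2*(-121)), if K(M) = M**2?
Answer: -207152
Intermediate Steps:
(K(-6 - 1*1) - 905)*(-2*(-121)) = ((-6 - 1*1)**2 - 905)*(-2*(-121)) = ((-6 - 1)**2 - 905)*242 = ((-7)**2 - 905)*242 = (49 - 905)*242 = -856*242 = -207152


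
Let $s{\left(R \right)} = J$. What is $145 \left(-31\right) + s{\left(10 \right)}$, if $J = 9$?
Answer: $-4486$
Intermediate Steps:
$s{\left(R \right)} = 9$
$145 \left(-31\right) + s{\left(10 \right)} = 145 \left(-31\right) + 9 = -4495 + 9 = -4486$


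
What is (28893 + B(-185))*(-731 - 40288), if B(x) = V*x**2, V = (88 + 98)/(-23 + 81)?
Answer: -164930097618/29 ≈ -5.6872e+9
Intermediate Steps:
V = 93/29 (V = 186/58 = 186*(1/58) = 93/29 ≈ 3.2069)
B(x) = 93*x**2/29
(28893 + B(-185))*(-731 - 40288) = (28893 + (93/29)*(-185)**2)*(-731 - 40288) = (28893 + (93/29)*34225)*(-41019) = (28893 + 3182925/29)*(-41019) = (4020822/29)*(-41019) = -164930097618/29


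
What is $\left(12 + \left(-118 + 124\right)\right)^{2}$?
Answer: $324$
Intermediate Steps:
$\left(12 + \left(-118 + 124\right)\right)^{2} = \left(12 + 6\right)^{2} = 18^{2} = 324$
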